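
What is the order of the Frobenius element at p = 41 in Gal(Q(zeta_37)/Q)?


The Frobenius at p in Gal(Q(zeta_n)/Q) = (Z/nZ)* is the class of p, so its order is ord_37(41), the smallest k >= 1 with 41^k = 1 mod 37.
n = 37 = 37, phi(37) = 36; the order divides phi(n).
Divisors of 36: 1, 2, 3, 4, 6, 9, 12, 18, 36
Repeated squaring mod 37: 41^1 = 4, 41^2 = 16, 41^4 = 34, 41^8 = 9, 41^16 = 7, 41^32 = 12
Test divisors in increasing order:
  k=1: 41^1 = 4 mod 37
  k=2: 41^2 = 16 mod 37
  k=3: 41^3 = 16 * 4 = 27 mod 37
  k=4: 41^4 = 34 mod 37
  k=6: 41^6 = 34 * 16 = 26 mod 37
  k=9: 41^9 = 9 * 4 = 36 mod 37
  k=12: 41^12 = 9 * 34 = 10 mod 37
  k=18: 41^18 = 7 * 16 = 1 mod 37  <- first divisor giving 1
Order = 18

18


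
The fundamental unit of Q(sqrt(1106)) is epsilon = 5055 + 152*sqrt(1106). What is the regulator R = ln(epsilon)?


epsilon = 5055 + 152*sqrt(1106)
= 10109.9999
R = ln(10109.9999)
= 9.2213

9.2213


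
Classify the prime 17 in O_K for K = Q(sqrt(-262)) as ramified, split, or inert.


K = Q(sqrt(-262)). Since d mod 4 = 2, disc(K) = -1048.
Check p | disc: -1048 mod 17 = 6.
p does not divide disc. Compute Legendre symbol (d/p):
10^((17-1)/2) mod 17 = -1
(d/p) = -1, so p is inert: (p) stays prime with e=1, f=2, g=1.
Therefore p is inert.

inert


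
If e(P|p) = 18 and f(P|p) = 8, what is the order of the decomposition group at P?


|D_P| = e * f
= 18 * 8
= 144

144


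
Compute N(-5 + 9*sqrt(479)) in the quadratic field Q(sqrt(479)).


N(a + b*sqrt(d)) = a^2 - d*b^2
= (-5)^2 - (479)*(9)^2
= 25 - 38799
= -38774

-38774


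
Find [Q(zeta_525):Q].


The degree equals Euler's totient phi(525).
525 = 3 * 5^2 * 7
phi(525) = 240

240


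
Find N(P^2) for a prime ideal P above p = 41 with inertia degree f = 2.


N(P^a) = p^(a*f)
= 41^(2*2)
= 41^4
= 2825761

2825761


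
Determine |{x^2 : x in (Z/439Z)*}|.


For prime p, the number of non-zero quadratic residues is (p-1)/2.
= (439-1)/2
= 219

219


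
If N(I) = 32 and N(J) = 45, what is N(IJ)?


N(IJ) = N(I) * N(J)
= 32 * 45
= 1440

1440


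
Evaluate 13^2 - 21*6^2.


x^2 - d*y^2
= 13^2 - 21*6^2
= 169 - 756
= -587

-587


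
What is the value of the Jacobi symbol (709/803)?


Compute (709/803) via quadratic reciprocity:
  reciprocity: (709/803) -> +(803/709)
  reduce: (94/709)
  pull out 2: (2/709) = -1  (since 709 mod 8 = 5)
  reciprocity: (47/709) -> +(709/47)
  reduce: (4/47)
  pull out 2: (2/47) = +1  (since 47 mod 8 = 7)
  pull out 2: (2/47) = +1  (since 47 mod 8 = 7)
  (1/47) = 1
Product of signs = -1

-1


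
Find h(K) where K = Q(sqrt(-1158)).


K = Q(sqrt(-1158)). d mod 4 = 2, so D = disc(K) = 4d = -4632
h(K) equals the number of primitive reduced positive-definite forms (a, b, c) = a*x^2 + b*x*y + c*y^2 with b^2 - 4ac = D,
where reduced means |b| <= a <= c, with b >= 0 whenever |b| = a or a = c, and primitive means gcd(a, b, c) = 1.
Reduced forces 3a^2 <= |D| = 4632, so 1 <= a <= 39; b must have the parity of D, and c = (b^2 - D)/(4a) must be an integer >= a.
Enumerate a = 1..39, b in [-a, a]:
  a=1: (1, 0, 1158)  [1]
  a=2: (2, 0, 579)  [1]
  a=3: (3, 0, 386)  [1]
  a=4..5: none
  a=6: (6, 0, 193)  [1]
  a=7: (7, -4, 166), (7, 4, 166)  [2]
  a=8..12: none
  a=13: (13, -10, 91), (13, 10, 91)  [2]
  a=14: (14, -4, 83), (14, 4, 83)  [2]
  a=15..16: none
  a=17: (17, -14, 71), (17, 14, 71)  [2]
  a=18: none
  a=19: (19, -2, 61), (19, 2, 61)  [2]
  a=20: none
  a=21: (21, -18, 59), (21, 18, 59)  [2]
  a=22..25: none
  a=26: (26, -16, 47), (26, 16, 47)  [2]
  a=27..30: none
  a=31: (31, -24, 42), (31, 24, 42)  [2]
  a=32..33: none
  a=34: (34, -20, 37), (34, 20, 37)  [2]
  a=35..37: none
  a=38: (38, -36, 39), (38, 36, 39)  [2]
  a=39: none
Total reduced forms: 1 + 1 + 1 + 1 + 2 + 2 + 2 + 2 + 2 + 2 + 2 + 2 + 2 + 2 = 24
h = 24

24


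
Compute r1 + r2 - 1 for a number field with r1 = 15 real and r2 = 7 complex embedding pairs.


By Dirichlet's unit theorem:
rank = r1 + r2 - 1
= 15 + 7 - 1
= 21

21


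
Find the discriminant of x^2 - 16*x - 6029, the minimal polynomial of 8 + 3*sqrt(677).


The element 8 + 3*sqrt(677) has minimal polynomial:
x^2 - 16*x - 6029
Discriminant = (-16)^2 - 4*(-6029)
= 256 + 24116
= 24372

24372


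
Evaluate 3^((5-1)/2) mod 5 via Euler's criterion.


p = 5 is prime and the exponent is (p-1)/2 = 2, so by Euler's criterion 3^2 = (3/5) = +1 or -1 mod 5.
Compute by square-and-multiply:
  2 = 2 (binary 10)
  Repeated squaring mod 5: 3^1 = 3, 3^2 = 4
  3^2 = 4 mod 5
Result 4 = p - 1 = -1 mod 5: 3 is a quadratic non-residue mod 5. As a residue in [0, p-1] the value is 4.
3^2 mod 5 = 4

4


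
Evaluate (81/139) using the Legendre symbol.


p = 139 is prime, so compute (81/139) with the reciprocity algorithm (Jacobi-symbol steps: pull out 2s via (2/n), flip via reciprocity, reduce):
  reciprocity: (81/139) -> +(139/81)
  reduce: (58/81)
  pull out 2: (2/81) = +1  (since 81 mod 8 = 1)
  reciprocity: (29/81) -> +(81/29)
  reduce: (23/29)
  reciprocity: (23/29) -> +(29/23)
  reduce: (6/23)
  pull out 2: (2/23) = +1  (since 23 mod 8 = 7)
  reciprocity: (3/23) -> -(23/3)
  reduce: (2/3)
  pull out 2: (2/3) = -1  (since 3 mod 8 = 3)
  (1/3) = 1
Product of signs = 1
(81/139) = 1

1


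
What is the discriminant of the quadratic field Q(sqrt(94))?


For K = Q(sqrt(d)) with d squarefree: disc(K) = d if d = 1 mod 4, and disc(K) = 4d if d = 2 or 3 mod 4.
Here d = 94, and d mod 4 = 2.
d = 2 mod 4, not 1 (O_K = Z[sqrt(d)]), so disc(K) = 4d = 4 * (94) = 376

376


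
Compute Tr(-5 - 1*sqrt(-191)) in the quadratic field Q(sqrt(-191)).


Tr(a + b*sqrt(d)) = (a + b*sqrt(d)) + (a - b*sqrt(d)) = 2a
= 2 * (-5)
= -10

-10


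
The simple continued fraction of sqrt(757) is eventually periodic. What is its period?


Run the CF algorithm for sqrt(757).
a_0 = floor(sqrt(757)) = 27; set m_0=0, q_0=1.
Recurrence: m' = q*a - m,  q' = (d - m'^2)/q,  a' = floor((a_0 + m')/q').
  step 1: m=27, q=28, a=1
  step 2: m=1, q=27, a=1
  step 3: m=26, q=3, a=17
  step 4: m=25, q=44, a=1
  step 5: m=19, q=9, a=5
  step 6: m=26, q=9, a=5
  step 7: m=19, q=44, a=1
  step 8: m=25, q=3, a=17
  step 9: m=26, q=27, a=1
  step 10: m=1, q=28, a=1
  step 11: m=27, q=1, a=54
a_11 = 2*a_0 = 54, so the period closes here.
sqrt(757) = [27; 1, 1, 17, 1, 5, 5, 1, 17, 1, 1, 54]
Period length = 11

11


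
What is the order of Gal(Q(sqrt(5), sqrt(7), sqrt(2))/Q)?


The 3 square roots of distinct primes are multiplicatively independent over Q,
so [K:Q] = 2^3 and Gal(K/Q) is isomorphic to (Z/2Z)^3.
|Gal| = 2^3 = 8

8


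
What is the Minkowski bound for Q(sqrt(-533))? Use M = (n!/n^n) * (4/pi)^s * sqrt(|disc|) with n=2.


d = -533, d mod 4 = 3, so disc(K) = 4d = -2132; |disc(K)| = 2132
Imaginary quadratic field, so n = 2, s = r2 = 1, r1 = 0
M = (n!/n^n) * (4/pi)^s * sqrt(|disc(K)|) = (2!/2^2) * (4/pi)^1 * sqrt(2132)
= 0.5 * 1.273240 * 46.173586
= 29.3950

29.3950


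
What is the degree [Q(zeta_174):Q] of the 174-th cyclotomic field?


The degree equals Euler's totient phi(174).
174 = 2 * 3 * 29
phi(174) = 56

56


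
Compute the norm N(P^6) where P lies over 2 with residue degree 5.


N(P^a) = p^(a*f)
= 2^(6*5)
= 2^30
= 1073741824

1073741824


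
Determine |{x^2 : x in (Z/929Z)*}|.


For prime p, the number of non-zero quadratic residues is (p-1)/2.
= (929-1)/2
= 464

464


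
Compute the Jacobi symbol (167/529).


Compute (167/529) via quadratic reciprocity:
  reciprocity: (167/529) -> +(529/167)
  reduce: (28/167)
  pull out 2: (2/167) = +1  (since 167 mod 8 = 7)
  pull out 2: (2/167) = +1  (since 167 mod 8 = 7)
  reciprocity: (7/167) -> -(167/7)
  reduce: (6/7)
  pull out 2: (2/7) = +1  (since 7 mod 8 = 7)
  reciprocity: (3/7) -> -(7/3)
  reduce: (1/3)
  (1/3) = 1
Product of signs = 1

1


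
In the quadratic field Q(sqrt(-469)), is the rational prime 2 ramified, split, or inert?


K = Q(sqrt(-469)). Since d mod 4 = 3, disc(K) = -1876.
Check p | disc: -1876 mod 2 = 0.
p divides disc, so p ramifies: (p) = P^2 with e=2, f=1, g=1.
Therefore p is ramified.

ramified


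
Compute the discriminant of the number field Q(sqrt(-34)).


For K = Q(sqrt(d)) with d squarefree: disc(K) = d if d = 1 mod 4, and disc(K) = 4d if d = 2 or 3 mod 4.
Here d = -34, and d mod 4 = 2.
d = 2 mod 4, not 1 (O_K = Z[sqrt(d)]), so disc(K) = 4d = 4 * (-34) = -136

-136


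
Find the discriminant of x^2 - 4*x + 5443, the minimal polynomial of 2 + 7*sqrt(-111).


The element 2 + 7*sqrt(-111) has minimal polynomial:
x^2 - 4*x + 5443
Discriminant = (-4)^2 - 4*(5443)
= 16 - 21772
= -21756

-21756


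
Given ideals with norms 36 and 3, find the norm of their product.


N(IJ) = N(I) * N(J)
= 36 * 3
= 108

108


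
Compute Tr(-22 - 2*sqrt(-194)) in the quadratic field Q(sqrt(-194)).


Tr(a + b*sqrt(d)) = (a + b*sqrt(d)) + (a - b*sqrt(d)) = 2a
= 2 * (-22)
= -44

-44


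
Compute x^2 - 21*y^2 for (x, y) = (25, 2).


x^2 - d*y^2
= 25^2 - 21*2^2
= 625 - 84
= 541

541


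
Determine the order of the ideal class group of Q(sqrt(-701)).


K = Q(sqrt(-701)). d mod 4 = 3, so D = disc(K) = 4d = -2804
h(K) equals the number of primitive reduced positive-definite forms (a, b, c) = a*x^2 + b*x*y + c*y^2 with b^2 - 4ac = D,
where reduced means |b| <= a <= c, with b >= 0 whenever |b| = a or a = c, and primitive means gcd(a, b, c) = 1.
Reduced forces 3a^2 <= |D| = 2804, so 1 <= a <= 30; b must have the parity of D, and c = (b^2 - D)/(4a) must be an integer >= a.
Enumerate a = 1..30, b in [-a, a]:
  a=1: (1, 0, 701)  [1]
  a=2: (2, 2, 351)  [1]
  a=3: (3, -2, 234), (3, 2, 234)  [2]
  a=4: none
  a=5: (5, -4, 141), (5, 4, 141)  [2]
  a=6: (6, -2, 117), (6, 2, 117)  [2]
  a=7..8: none
  a=9: (9, -2, 78), (9, 2, 78)  [2]
  a=10: (10, -6, 71), (10, 6, 71)  [2]
  a=11: (11, -10, 66), (11, 10, 66)  [2]
  a=12: none
  a=13: (13, -2, 54), (13, 2, 54)  [2]
  a=14: none
  a=15: (15, -14, 50), (15, -4, 47), (15, 4, 47), (15, 14, 50)  [4]
  a=16: none
  a=17: (17, -16, 45), (17, 16, 45)  [2]
  a=18: (18, -2, 39), (18, 2, 39)  [2]
  a=19..21: none
  a=22: (22, -10, 33), (22, 10, 33)  [2]
  a=23: (23, -18, 34), (23, 18, 34)  [2]
  a=24: none
  a=25: (25, -14, 30), (25, 14, 30)  [2]
  a=26: (26, -2, 27), (26, 2, 27)  [2]
  a=27..28: none
  a=29: (29, -26, 30), (29, 26, 30)  [2]
  a=30: none
Total reduced forms: 1 + 1 + 2 + 2 + 2 + 2 + 2 + 2 + 2 + 4 + 2 + 2 + 2 + 2 + 2 + 2 + 2 = 34
h = 34

34


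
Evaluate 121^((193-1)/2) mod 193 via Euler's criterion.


p = 193 is prime and the exponent is (p-1)/2 = 96, so by Euler's criterion 121^96 = (121/193) = +1 or -1 mod 193.
Compute by square-and-multiply:
  96 = 64 + 32 (binary 1100000)
  Repeated squaring mod 193: 121^1 = 121, 121^2 = 166, 121^4 = 150, 121^8 = 112, 121^16 = 192, 121^32 = 1, 121^64 = 1
  121^96 = 121^64 * 121^32 = 1 * 1 mod 193
    1 * 1 = 1 = 1 mod 193
  121^96 = 1 mod 193
Result 1: 121 is a quadratic residue mod 193.
121^96 mod 193 = 1

1


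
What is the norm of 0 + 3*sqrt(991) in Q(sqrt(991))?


N(a + b*sqrt(d)) = a^2 - d*b^2
= (0)^2 - (991)*(3)^2
= 0 - 8919
= -8919

-8919


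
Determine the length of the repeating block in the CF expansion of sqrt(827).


Run the CF algorithm for sqrt(827).
a_0 = floor(sqrt(827)) = 28; set m_0=0, q_0=1.
Recurrence: m' = q*a - m,  q' = (d - m'^2)/q,  a' = floor((a_0 + m')/q').
  step 1: m=28, q=43, a=1
  step 2: m=15, q=14, a=3
  step 3: m=27, q=7, a=7
  step 4: m=22, q=49, a=1
  step 5: m=27, q=2, a=27
  step 6: m=27, q=49, a=1
  step 7: m=22, q=7, a=7
  step 8: m=27, q=14, a=3
  step 9: m=15, q=43, a=1
  step 10: m=28, q=1, a=56
a_10 = 2*a_0 = 56, so the period closes here.
sqrt(827) = [28; 1, 3, 7, 1, 27, 1, 7, 3, 1, 56]
Period length = 10

10


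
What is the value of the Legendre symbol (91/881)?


p = 881 is prime, so compute (91/881) with the reciprocity algorithm (Jacobi-symbol steps: pull out 2s via (2/n), flip via reciprocity, reduce):
  reciprocity: (91/881) -> +(881/91)
  reduce: (62/91)
  pull out 2: (2/91) = -1  (since 91 mod 8 = 3)
  reciprocity: (31/91) -> -(91/31)
  reduce: (29/31)
  reciprocity: (29/31) -> +(31/29)
  reduce: (2/29)
  pull out 2: (2/29) = -1  (since 29 mod 8 = 5)
  (1/29) = 1
Product of signs = -1
(91/881) = -1

-1


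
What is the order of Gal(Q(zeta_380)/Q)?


|Gal(Q(zeta_380)/Q)| = phi(380)
= 144

144


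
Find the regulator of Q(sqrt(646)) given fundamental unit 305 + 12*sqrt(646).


epsilon = 305 + 12*sqrt(646)
= 609.9984
R = ln(609.9984)
= 6.4135

6.4135


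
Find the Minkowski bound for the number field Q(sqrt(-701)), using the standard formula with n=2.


d = -701, d mod 4 = 3, so disc(K) = 4d = -2804; |disc(K)| = 2804
Imaginary quadratic field, so n = 2, s = r2 = 1, r1 = 0
M = (n!/n^n) * (4/pi)^s * sqrt(|disc(K)|) = (2!/2^2) * (4/pi)^1 * sqrt(2804)
= 0.5 * 1.273240 * 52.952809
= 33.7108

33.7108


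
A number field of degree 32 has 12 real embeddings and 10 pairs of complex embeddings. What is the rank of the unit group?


By Dirichlet's unit theorem:
rank = r1 + r2 - 1
= 12 + 10 - 1
= 21

21


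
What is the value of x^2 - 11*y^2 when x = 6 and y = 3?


x^2 - d*y^2
= 6^2 - 11*3^2
= 36 - 99
= -63

-63


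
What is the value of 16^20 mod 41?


p = 41 is prime and the exponent is (p-1)/2 = 20, so by Euler's criterion 16^20 = (16/41) = +1 or -1 mod 41.
Compute by square-and-multiply:
  20 = 16 + 4 (binary 10100)
  Repeated squaring mod 41: 16^1 = 16, 16^2 = 10, 16^4 = 18, 16^8 = 37, 16^16 = 16
  16^20 = 16^16 * 16^4 = 16 * 18 mod 41
    16 * 18 = 288 = 1 mod 41
  16^20 = 1 mod 41
Result 1: 16 is a quadratic residue mod 41.
16^20 mod 41 = 1

1


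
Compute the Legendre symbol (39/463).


p = 463 is prime, so compute (39/463) with the reciprocity algorithm (Jacobi-symbol steps: pull out 2s via (2/n), flip via reciprocity, reduce):
  reciprocity: (39/463) -> -(463/39)
  reduce: (34/39)
  pull out 2: (2/39) = +1  (since 39 mod 8 = 7)
  reciprocity: (17/39) -> +(39/17)
  reduce: (5/17)
  reciprocity: (5/17) -> +(17/5)
  reduce: (2/5)
  pull out 2: (2/5) = -1  (since 5 mod 8 = 5)
  (1/5) = 1
Product of signs = 1
(39/463) = 1

1


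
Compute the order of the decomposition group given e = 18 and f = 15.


|D_P| = e * f
= 18 * 15
= 270

270


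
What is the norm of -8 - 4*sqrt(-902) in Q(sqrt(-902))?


N(a + b*sqrt(d)) = a^2 - d*b^2
= (-8)^2 - (-902)*(-4)^2
= 64 + 14432
= 14496

14496


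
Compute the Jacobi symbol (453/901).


Compute (453/901) via quadratic reciprocity:
  reciprocity: (453/901) -> +(901/453)
  reduce: (448/453)
  pull out 2: (2/453) = -1  (since 453 mod 8 = 5)
  pull out 2: (2/453) = -1  (since 453 mod 8 = 5)
  pull out 2: (2/453) = -1  (since 453 mod 8 = 5)
  pull out 2: (2/453) = -1  (since 453 mod 8 = 5)
  pull out 2: (2/453) = -1  (since 453 mod 8 = 5)
  pull out 2: (2/453) = -1  (since 453 mod 8 = 5)
  reciprocity: (7/453) -> +(453/7)
  reduce: (5/7)
  reciprocity: (5/7) -> +(7/5)
  reduce: (2/5)
  pull out 2: (2/5) = -1  (since 5 mod 8 = 5)
  (1/5) = 1
Product of signs = -1

-1


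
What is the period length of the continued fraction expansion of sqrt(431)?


Run the CF algorithm for sqrt(431).
a_0 = floor(sqrt(431)) = 20; set m_0=0, q_0=1.
Recurrence: m' = q*a - m,  q' = (d - m'^2)/q,  a' = floor((a_0 + m')/q').
  step 1: m=20, q=31, a=1
  step 2: m=11, q=10, a=3
  step 3: m=19, q=7, a=5
  step 4: m=16, q=25, a=1
  step 5: m=9, q=14, a=2
  step 6: m=19, q=5, a=7
  step 7: m=16, q=35, a=1
  step 8: m=19, q=2, a=19
  step 9: m=19, q=35, a=1
  step 10: m=16, q=5, a=7
  step 11: m=19, q=14, a=2
  step 12: m=9, q=25, a=1
  step 13: m=16, q=7, a=5
  step 14: m=19, q=10, a=3
  step 15: m=11, q=31, a=1
  step 16: m=20, q=1, a=40
a_16 = 2*a_0 = 40, so the period closes here.
sqrt(431) = [20; 1, 3, 5, 1, 2, 7, 1, 19, 1, 7, 2, 1, 5, 3, 1, 40]
Period length = 16

16


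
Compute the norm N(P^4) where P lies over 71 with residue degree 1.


N(P^a) = p^(a*f)
= 71^(4*1)
= 71^4
= 25411681

25411681


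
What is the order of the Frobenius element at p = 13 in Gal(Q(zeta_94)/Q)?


The Frobenius at p in Gal(Q(zeta_n)/Q) = (Z/nZ)* is the class of p, so its order is ord_94(13), the smallest k >= 1 with 13^k = 1 mod 94.
n = 94 = 2 * 47, phi(94) = 46; the order divides phi(n).
Divisors of 46: 1, 2, 23, 46
Repeated squaring mod 94: 13^1 = 13, 13^2 = 75, 13^4 = 79, 13^8 = 37, 13^16 = 53, 13^32 = 83
Test divisors in increasing order:
  k=1: 13^1 = 13 mod 94
  k=2: 13^2 = 75 mod 94
  k=23: 13^23 = 53 * 79 * 75 * 13 = 93 mod 94
  k=46: 13^46 = 83 * 37 * 79 * 75 = 1 mod 94  <- first divisor giving 1
Order = 46

46


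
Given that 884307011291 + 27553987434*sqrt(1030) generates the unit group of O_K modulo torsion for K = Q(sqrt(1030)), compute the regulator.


epsilon = 884307011291 + 27553987434*sqrt(1030)
= 1.7686e+12
R = ln(1.7686e+12)
= 28.2012

28.2012


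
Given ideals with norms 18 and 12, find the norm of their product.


N(IJ) = N(I) * N(J)
= 18 * 12
= 216

216


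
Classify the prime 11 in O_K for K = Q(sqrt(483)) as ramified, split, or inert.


K = Q(sqrt(483)). Since d mod 4 = 3, disc(K) = 1932.
Check p | disc: 1932 mod 11 = 7.
p does not divide disc. Compute Legendre symbol (d/p):
10^((11-1)/2) mod 11 = -1
(d/p) = -1, so p is inert: (p) stays prime with e=1, f=2, g=1.
Therefore p is inert.

inert


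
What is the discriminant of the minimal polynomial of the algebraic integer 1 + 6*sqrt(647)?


The element 1 + 6*sqrt(647) has minimal polynomial:
x^2 - 2*x - 23291
Discriminant = (-2)^2 - 4*(-23291)
= 4 + 93164
= 93168

93168


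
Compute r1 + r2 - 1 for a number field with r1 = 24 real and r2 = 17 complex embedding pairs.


By Dirichlet's unit theorem:
rank = r1 + r2 - 1
= 24 + 17 - 1
= 40

40


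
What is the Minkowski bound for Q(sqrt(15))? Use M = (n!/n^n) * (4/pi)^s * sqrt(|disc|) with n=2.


d = 15, d mod 4 = 3, so disc(K) = 4d = 60; |disc(K)| = 60
Real quadratic field, so n = 2, s = r2 = 0, r1 = 2
M = (n!/n^n) * (4/pi)^s * sqrt(|disc(K)|) = (2!/2^2) * (4/pi)^0 * sqrt(60)
= 0.5 * 1.000000 * 7.745967
= 3.8730

3.8730


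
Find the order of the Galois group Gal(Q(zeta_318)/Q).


|Gal(Q(zeta_318)/Q)| = phi(318)
= 104

104


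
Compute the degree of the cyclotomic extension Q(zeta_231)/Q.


The degree equals Euler's totient phi(231).
231 = 3 * 7 * 11
phi(231) = 120

120


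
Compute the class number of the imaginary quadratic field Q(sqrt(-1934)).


K = Q(sqrt(-1934)). d mod 4 = 2, so D = disc(K) = 4d = -7736
h(K) equals the number of primitive reduced positive-definite forms (a, b, c) = a*x^2 + b*x*y + c*y^2 with b^2 - 4ac = D,
where reduced means |b| <= a <= c, with b >= 0 whenever |b| = a or a = c, and primitive means gcd(a, b, c) = 1.
Reduced forces 3a^2 <= |D| = 7736, so 1 <= a <= 50; b must have the parity of D, and c = (b^2 - D)/(4a) must be an integer >= a.
Enumerate a = 1..50, b in [-a, a]:
  a=1: (1, 0, 1934)  [1]
  a=2: (2, 0, 967)  [1]
  a=3: (3, -2, 645), (3, 2, 645)  [2]
  a=4: none
  a=5: (5, -2, 387), (5, 2, 387)  [2]
  a=6: (6, -4, 323), (6, 4, 323)  [2]
  a=7..8: none
  a=9: (9, -2, 215), (9, 2, 215)  [2]
  a=10: (10, -8, 195), (10, 8, 195)  [2]
  a=11..12: none
  a=13: (13, -8, 150), (13, 8, 150)  [2]
  a=14: none
  a=15: (15, -8, 130), (15, -2, 129), (15, 2, 129), (15, 8, 130)  [4]
  a=16: none
  a=17: (17, -4, 114), (17, 4, 114)  [2]
  a=18: (18, -16, 111), (18, 16, 111)  [2]
  a=19: (19, -4, 102), (19, 4, 102)  [2]
  a=20..24: none
  a=25: (25, -8, 78), (25, 8, 78)  [2]
  a=26: (26, -8, 75), (26, 8, 75)  [2]
  a=27: (27, -16, 74), (27, 16, 74)  [2]
  a=28: none
  a=29: (29, -6, 67), (29, 6, 67)  [2]
  a=30: (30, -28, 71), (30, -8, 65), (30, 8, 65), (30, 28, 71)  [4]
  a=31: (31, -18, 65), (31, 18, 65)  [2]
  a=32..33: none
  a=34: (34, -4, 57), (34, 4, 57)  [2]
  a=35..36: none
  a=37: (37, -16, 54), (37, 16, 54)  [2]
  a=38: (38, -4, 51), (38, 4, 51)  [2]
  a=39: (39, -34, 57), (39, -8, 50), (39, 8, 50), (39, 34, 57)  [4]
  a=40..42: none
  a=43: (43, -2, 45), (43, 2, 45)  [2]
  a=44: none
  a=45: (45, -38, 51), (45, 38, 51)  [2]
  a=46..50: none
Total reduced forms: 1 + 1 + 2 + 2 + 2 + 2 + 2 + 2 + 4 + 2 + 2 + 2 + 2 + 2 + 2 + 2 + 4 + 2 + 2 + 2 + 2 + 4 + 2 + 2 = 52
h = 52

52


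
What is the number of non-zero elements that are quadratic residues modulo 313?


For prime p, the number of non-zero quadratic residues is (p-1)/2.
= (313-1)/2
= 156

156


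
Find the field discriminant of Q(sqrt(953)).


For K = Q(sqrt(d)) with d squarefree: disc(K) = d if d = 1 mod 4, and disc(K) = 4d if d = 2 or 3 mod 4.
Here d = 953, and d mod 4 = 1.
d = 1 mod 4 (O_K = Z[(1+sqrt(d))/2]), so disc(K) = d = 953

953


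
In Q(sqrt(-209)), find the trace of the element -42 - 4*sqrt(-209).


Tr(a + b*sqrt(d)) = (a + b*sqrt(d)) + (a - b*sqrt(d)) = 2a
= 2 * (-42)
= -84

-84


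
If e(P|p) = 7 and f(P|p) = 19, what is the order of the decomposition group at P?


|D_P| = e * f
= 7 * 19
= 133

133


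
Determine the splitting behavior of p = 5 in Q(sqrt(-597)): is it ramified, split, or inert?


K = Q(sqrt(-597)). Since d mod 4 = 3, disc(K) = -2388.
Check p | disc: -2388 mod 5 = 2.
p does not divide disc. Compute Legendre symbol (d/p):
3^((5-1)/2) mod 5 = -1
(d/p) = -1, so p is inert: (p) stays prime with e=1, f=2, g=1.
Therefore p is inert.

inert


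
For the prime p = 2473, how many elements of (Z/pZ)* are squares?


For prime p, the number of non-zero quadratic residues is (p-1)/2.
= (2473-1)/2
= 1236

1236


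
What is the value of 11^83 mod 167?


p = 167 is prime and the exponent is (p-1)/2 = 83, so by Euler's criterion 11^83 = (11/167) = +1 or -1 mod 167.
Compute by square-and-multiply:
  83 = 64 + 16 + 2 + 1 (binary 1010011)
  Repeated squaring mod 167: 11^1 = 11, 11^2 = 121, 11^4 = 112, 11^8 = 19, 11^16 = 27, 11^32 = 61, 11^64 = 47
  11^83 = 11^64 * 11^16 * 11^2 * 11^1 = 47 * 27 * 121 * 11 mod 167
    47 * 27 = 1269 = 100 mod 167
    100 * 121 = 12100 = 76 mod 167
    76 * 11 = 836 = 1 mod 167
  11^83 = 1 mod 167
Result 1: 11 is a quadratic residue mod 167.
11^83 mod 167 = 1

1


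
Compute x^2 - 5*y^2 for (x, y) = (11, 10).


x^2 - d*y^2
= 11^2 - 5*10^2
= 121 - 500
= -379

-379


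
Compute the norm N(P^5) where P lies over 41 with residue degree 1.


N(P^a) = p^(a*f)
= 41^(5*1)
= 41^5
= 115856201

115856201


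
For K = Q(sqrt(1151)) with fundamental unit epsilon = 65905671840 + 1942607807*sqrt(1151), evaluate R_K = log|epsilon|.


epsilon = 65905671840 + 1942607807*sqrt(1151)
= 1.3181e+11
R = ln(1.3181e+11)
= 25.6046

25.6046


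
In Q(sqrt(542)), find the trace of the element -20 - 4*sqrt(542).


Tr(a + b*sqrt(d)) = (a + b*sqrt(d)) + (a - b*sqrt(d)) = 2a
= 2 * (-20)
= -40

-40


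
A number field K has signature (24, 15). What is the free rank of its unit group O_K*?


By Dirichlet's unit theorem:
rank = r1 + r2 - 1
= 24 + 15 - 1
= 38

38


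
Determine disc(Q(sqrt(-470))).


For K = Q(sqrt(d)) with d squarefree: disc(K) = d if d = 1 mod 4, and disc(K) = 4d if d = 2 or 3 mod 4.
Here d = -470, and d mod 4 = 2.
d = 2 mod 4, not 1 (O_K = Z[sqrt(d)]), so disc(K) = 4d = 4 * (-470) = -1880

-1880


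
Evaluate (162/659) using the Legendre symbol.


p = 659 is prime, so compute (162/659) with the reciprocity algorithm (Jacobi-symbol steps: pull out 2s via (2/n), flip via reciprocity, reduce):
  pull out 2: (2/659) = -1  (since 659 mod 8 = 3)
  reciprocity: (81/659) -> +(659/81)
  reduce: (11/81)
  reciprocity: (11/81) -> +(81/11)
  reduce: (4/11)
  pull out 2: (2/11) = -1  (since 11 mod 8 = 3)
  pull out 2: (2/11) = -1  (since 11 mod 8 = 3)
  (1/11) = 1
Product of signs = -1
(162/659) = -1

-1


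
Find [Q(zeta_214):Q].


The degree equals Euler's totient phi(214).
214 = 2 * 107
phi(214) = 106

106


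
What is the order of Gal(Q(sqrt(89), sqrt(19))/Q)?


The 2 square roots of distinct primes are multiplicatively independent over Q,
so [K:Q] = 2^2 and Gal(K/Q) is isomorphic to (Z/2Z)^2.
|Gal| = 2^2 = 4

4


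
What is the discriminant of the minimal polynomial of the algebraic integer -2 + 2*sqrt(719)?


The element -2 + 2*sqrt(719) has minimal polynomial:
x^2 + 4*x - 2872
Discriminant = (4)^2 - 4*(-2872)
= 16 + 11488
= 11504

11504


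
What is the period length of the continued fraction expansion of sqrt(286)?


Run the CF algorithm for sqrt(286).
a_0 = floor(sqrt(286)) = 16; set m_0=0, q_0=1.
Recurrence: m' = q*a - m,  q' = (d - m'^2)/q,  a' = floor((a_0 + m')/q').
  step 1: m=16, q=30, a=1
  step 2: m=14, q=3, a=10
  step 3: m=16, q=10, a=3
  step 4: m=14, q=9, a=3
  step 5: m=13, q=13, a=2
  step 6: m=13, q=9, a=3
  step 7: m=14, q=10, a=3
  step 8: m=16, q=3, a=10
  step 9: m=14, q=30, a=1
  step 10: m=16, q=1, a=32
a_10 = 2*a_0 = 32, so the period closes here.
sqrt(286) = [16; 1, 10, 3, 3, 2, 3, 3, 10, 1, 32]
Period length = 10

10


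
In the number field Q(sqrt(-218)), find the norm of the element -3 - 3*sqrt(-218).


N(a + b*sqrt(d)) = a^2 - d*b^2
= (-3)^2 - (-218)*(-3)^2
= 9 + 1962
= 1971

1971


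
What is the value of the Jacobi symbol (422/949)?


Compute (422/949) via quadratic reciprocity:
  pull out 2: (2/949) = -1  (since 949 mod 8 = 5)
  reciprocity: (211/949) -> +(949/211)
  reduce: (105/211)
  reciprocity: (105/211) -> +(211/105)
  reduce: (1/105)
  (1/105) = 1
Product of signs = -1

-1


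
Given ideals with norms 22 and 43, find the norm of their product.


N(IJ) = N(I) * N(J)
= 22 * 43
= 946

946


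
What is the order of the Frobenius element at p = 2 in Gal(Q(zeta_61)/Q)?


The Frobenius at p in Gal(Q(zeta_n)/Q) = (Z/nZ)* is the class of p, so its order is ord_61(2), the smallest k >= 1 with 2^k = 1 mod 61.
n = 61 = 61, phi(61) = 60; the order divides phi(n).
Divisors of 60: 1, 2, 3, 4, 5, 6, 10, 12, 15, 20, 30, 60
Repeated squaring mod 61: 2^1 = 2, 2^2 = 4, 2^4 = 16, 2^8 = 12, 2^16 = 22, 2^32 = 57
Test divisors in increasing order:
  k=1: 2^1 = 2 mod 61
  k=2: 2^2 = 4 mod 61
  k=3: 2^3 = 4 * 2 = 8 mod 61
  k=4: 2^4 = 16 mod 61
  k=5: 2^5 = 16 * 2 = 32 mod 61
  k=6: 2^6 = 16 * 4 = 3 mod 61
  k=10: 2^10 = 12 * 4 = 48 mod 61
  k=12: 2^12 = 12 * 16 = 9 mod 61
  k=15: 2^15 = 12 * 16 * 4 * 2 = 11 mod 61
  k=20: 2^20 = 22 * 16 = 47 mod 61
  k=30: 2^30 = 22 * 12 * 16 * 4 = 60 mod 61
  k=60: 2^60 = 57 * 22 * 12 * 16 = 1 mod 61  <- first divisor giving 1
Order = 60

60


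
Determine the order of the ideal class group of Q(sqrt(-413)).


K = Q(sqrt(-413)). d mod 4 = 3, so D = disc(K) = 4d = -1652
h(K) equals the number of primitive reduced positive-definite forms (a, b, c) = a*x^2 + b*x*y + c*y^2 with b^2 - 4ac = D,
where reduced means |b| <= a <= c, with b >= 0 whenever |b| = a or a = c, and primitive means gcd(a, b, c) = 1.
Reduced forces 3a^2 <= |D| = 1652, so 1 <= a <= 23; b must have the parity of D, and c = (b^2 - D)/(4a) must be an integer >= a.
Enumerate a = 1..23, b in [-a, a]:
  a=1: (1, 0, 413)  [1]
  a=2: (2, 2, 207)  [1]
  a=3: (3, -2, 138), (3, 2, 138)  [2]
  a=4..5: none
  a=6: (6, -2, 69), (6, 2, 69)  [2]
  a=7: (7, 0, 59)  [1]
  a=8: none
  a=9: (9, -2, 46), (9, 2, 46)  [2]
  a=10: none
  a=11: (11, -8, 39), (11, 8, 39)  [2]
  a=12: none
  a=13: (13, -8, 33), (13, 8, 33)  [2]
  a=14: (14, 14, 33)  [1]
  a=15..17: none
  a=18: (18, -2, 23), (18, 2, 23)  [2]
  a=19: (19, -18, 26), (19, 18, 26)  [2]
  a=20: none
  a=21: (21, -14, 22), (21, 14, 22)  [2]
  a=22..23: none
Total reduced forms: 1 + 1 + 2 + 2 + 1 + 2 + 2 + 2 + 1 + 2 + 2 + 2 = 20
h = 20

20


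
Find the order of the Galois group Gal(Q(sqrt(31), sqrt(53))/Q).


The 2 square roots of distinct primes are multiplicatively independent over Q,
so [K:Q] = 2^2 and Gal(K/Q) is isomorphic to (Z/2Z)^2.
|Gal| = 2^2 = 4

4


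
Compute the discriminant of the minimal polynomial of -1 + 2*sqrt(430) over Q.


The element -1 + 2*sqrt(430) has minimal polynomial:
x^2 + 2*x - 1719
Discriminant = (2)^2 - 4*(-1719)
= 4 + 6876
= 6880

6880


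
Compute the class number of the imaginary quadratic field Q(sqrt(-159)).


K = Q(sqrt(-159)). d mod 4 = 1, so D = disc(K) = d = -159
h(K) equals the number of primitive reduced positive-definite forms (a, b, c) = a*x^2 + b*x*y + c*y^2 with b^2 - 4ac = D,
where reduced means |b| <= a <= c, with b >= 0 whenever |b| = a or a = c, and primitive means gcd(a, b, c) = 1.
Reduced forces 3a^2 <= |D| = 159, so 1 <= a <= 7; b must have the parity of D, and c = (b^2 - D)/(4a) must be an integer >= a.
Enumerate a = 1..7, b in [-a, a]:
  a=1: (1, 1, 40)  [1]
  a=2: (2, -1, 20), (2, 1, 20)  [2]
  a=3: (3, 3, 14)  [1]
  a=4: (4, -1, 10), (4, 1, 10)  [2]
  a=5: (5, -1, 8), (5, 1, 8)  [2]
  a=6: (6, -3, 7), (6, 3, 7)  [2]
  a=7: none
Total reduced forms: 1 + 2 + 1 + 2 + 2 + 2 = 10
h = 10

10


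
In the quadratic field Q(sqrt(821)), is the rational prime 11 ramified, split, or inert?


K = Q(sqrt(821)). Since d mod 4 = 1, disc(K) = 821.
Check p | disc: 821 mod 11 = 7.
p does not divide disc. Compute Legendre symbol (d/p):
7^((11-1)/2) mod 11 = -1
(d/p) = -1, so p is inert: (p) stays prime with e=1, f=2, g=1.
Therefore p is inert.

inert


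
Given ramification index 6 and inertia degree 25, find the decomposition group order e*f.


|D_P| = e * f
= 6 * 25
= 150

150


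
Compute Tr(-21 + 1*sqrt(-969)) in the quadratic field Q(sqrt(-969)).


Tr(a + b*sqrt(d)) = (a + b*sqrt(d)) + (a - b*sqrt(d)) = 2a
= 2 * (-21)
= -42

-42


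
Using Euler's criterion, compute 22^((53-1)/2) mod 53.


p = 53 is prime and the exponent is (p-1)/2 = 26, so by Euler's criterion 22^26 = (22/53) = +1 or -1 mod 53.
Compute by square-and-multiply:
  26 = 16 + 8 + 2 (binary 11010)
  Repeated squaring mod 53: 22^1 = 22, 22^2 = 7, 22^4 = 49, 22^8 = 16, 22^16 = 44
  22^26 = 22^16 * 22^8 * 22^2 = 44 * 16 * 7 mod 53
    44 * 16 = 704 = 15 mod 53
    15 * 7 = 105 = 52 mod 53
  22^26 = 52 mod 53
Result 52 = p - 1 = -1 mod 53: 22 is a quadratic non-residue mod 53. As a residue in [0, p-1] the value is 52.
22^26 mod 53 = 52

52


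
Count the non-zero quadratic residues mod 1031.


For prime p, the number of non-zero quadratic residues is (p-1)/2.
= (1031-1)/2
= 515

515


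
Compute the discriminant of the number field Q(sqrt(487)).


For K = Q(sqrt(d)) with d squarefree: disc(K) = d if d = 1 mod 4, and disc(K) = 4d if d = 2 or 3 mod 4.
Here d = 487, and d mod 4 = 3.
d = 3 mod 4, not 1 (O_K = Z[sqrt(d)]), so disc(K) = 4d = 4 * (487) = 1948

1948


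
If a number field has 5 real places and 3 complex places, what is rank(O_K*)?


By Dirichlet's unit theorem:
rank = r1 + r2 - 1
= 5 + 3 - 1
= 7

7


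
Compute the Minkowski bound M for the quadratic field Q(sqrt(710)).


d = 710, d mod 4 = 2, so disc(K) = 4d = 2840; |disc(K)| = 2840
Real quadratic field, so n = 2, s = r2 = 0, r1 = 2
M = (n!/n^n) * (4/pi)^s * sqrt(|disc(K)|) = (2!/2^2) * (4/pi)^0 * sqrt(2840)
= 0.5 * 1.000000 * 53.291650
= 26.6458

26.6458


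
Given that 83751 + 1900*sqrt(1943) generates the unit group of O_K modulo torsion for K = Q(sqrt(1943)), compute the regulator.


epsilon = 83751 + 1900*sqrt(1943)
= 167502.0000
R = ln(167502.0000)
= 12.0288

12.0288


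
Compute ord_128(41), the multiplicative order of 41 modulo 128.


We want ord_128(41), the smallest k >= 1 with 41^k = 1 mod 128.
n = 128 = 2^7, phi(128) = 64; the order divides phi(n).
Divisors of 64: 1, 2, 4, 8, 16, 32, 64
Repeated squaring mod 128: 41^1 = 41, 41^2 = 17, 41^4 = 33, 41^8 = 65, 41^16 = 1, 41^32 = 1, 41^64 = 1
Test divisors in increasing order:
  k=1: 41^1 = 41 mod 128
  k=2: 41^2 = 17 mod 128
  k=4: 41^4 = 33 mod 128
  k=8: 41^8 = 65 mod 128
  k=16: 41^16 = 1 mod 128  <- first divisor giving 1
Order = 16

16


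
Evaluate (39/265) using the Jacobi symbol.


Compute (39/265) via quadratic reciprocity:
  reciprocity: (39/265) -> +(265/39)
  reduce: (31/39)
  reciprocity: (31/39) -> -(39/31)
  reduce: (8/31)
  pull out 2: (2/31) = +1  (since 31 mod 8 = 7)
  pull out 2: (2/31) = +1  (since 31 mod 8 = 7)
  pull out 2: (2/31) = +1  (since 31 mod 8 = 7)
  (1/31) = 1
Product of signs = -1

-1


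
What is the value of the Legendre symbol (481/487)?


p = 487 is prime, so compute (481/487) with the reciprocity algorithm (Jacobi-symbol steps: pull out 2s via (2/n), flip via reciprocity, reduce):
  reciprocity: (481/487) -> +(487/481)
  reduce: (6/481)
  pull out 2: (2/481) = +1  (since 481 mod 8 = 1)
  reciprocity: (3/481) -> +(481/3)
  reduce: (1/3)
  (1/3) = 1
Product of signs = 1
(481/487) = 1

1


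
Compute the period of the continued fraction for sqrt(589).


Run the CF algorithm for sqrt(589).
a_0 = floor(sqrt(589)) = 24; set m_0=0, q_0=1.
Recurrence: m' = q*a - m,  q' = (d - m'^2)/q,  a' = floor((a_0 + m')/q').
  step 1: m=24, q=13, a=3
  step 2: m=15, q=28, a=1
  step 3: m=13, q=15, a=2
  step 4: m=17, q=20, a=2
  step 5: m=23, q=3, a=15
  step 6: m=22, q=35, a=1
  step 7: m=13, q=12, a=3
  step 8: m=23, q=5, a=9
  step 9: m=22, q=21, a=2
  step 10: m=20, q=9, a=4
  step 11: m=16, q=37, a=1
  step 12: m=21, q=4, a=11
  step 13: m=23, q=15, a=3
  step 14: m=22, q=7, a=6
  step 15: m=20, q=27, a=1
  step 16: m=7, q=20, a=1
  step 17: m=13, q=21, a=1
  step 18: m=8, q=25, a=1
  step 19: m=17, q=12, a=3
  step 20: m=19, q=19, a=2
  step 21: m=19, q=12, a=3
  step 22: m=17, q=25, a=1
  step 23: m=8, q=21, a=1
  step 24: m=13, q=20, a=1
  step 25: m=7, q=27, a=1
  step 26: m=20, q=7, a=6
  step 27: m=22, q=15, a=3
  step 28: m=23, q=4, a=11
  step 29: m=21, q=37, a=1
  step 30: m=16, q=9, a=4
  step 31: m=20, q=21, a=2
  step 32: m=22, q=5, a=9
  step 33: m=23, q=12, a=3
  step 34: m=13, q=35, a=1
  step 35: m=22, q=3, a=15
  step 36: m=23, q=20, a=2
  step 37: m=17, q=15, a=2
  step 38: m=13, q=28, a=1
  step 39: m=15, q=13, a=3
  step 40: m=24, q=1, a=48
a_40 = 2*a_0 = 48, so the period closes here.
sqrt(589) = [24; 3, 1, 2, 2, 15, 1, 3, 9, 2, 4, 1, 11, 3, 6, 1, 1, 1, 1, 3, 2, 3, 1, 1, 1, 1, 6, 3, 11, 1, 4, 2, 9, 3, 1, 15, 2, 2, 1, 3, 48]
Period length = 40

40


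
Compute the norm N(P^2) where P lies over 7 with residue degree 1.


N(P^a) = p^(a*f)
= 7^(2*1)
= 7^2
= 49

49


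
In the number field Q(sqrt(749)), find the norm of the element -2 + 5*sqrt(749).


N(a + b*sqrt(d)) = a^2 - d*b^2
= (-2)^2 - (749)*(5)^2
= 4 - 18725
= -18721

-18721


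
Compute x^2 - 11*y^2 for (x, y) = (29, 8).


x^2 - d*y^2
= 29^2 - 11*8^2
= 841 - 704
= 137

137


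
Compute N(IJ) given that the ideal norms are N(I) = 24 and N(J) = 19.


N(IJ) = N(I) * N(J)
= 24 * 19
= 456

456


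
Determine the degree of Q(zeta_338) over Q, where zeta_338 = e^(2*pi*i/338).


The degree equals Euler's totient phi(338).
338 = 2 * 13^2
phi(338) = 156

156


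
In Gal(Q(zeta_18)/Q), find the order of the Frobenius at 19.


The Frobenius at p in Gal(Q(zeta_n)/Q) = (Z/nZ)* is the class of p, so its order is ord_18(19), the smallest k >= 1 with 19^k = 1 mod 18.
n = 18 = 2 * 3^2, phi(18) = 6; the order divides phi(n).
Divisors of 6: 1, 2, 3, 6
Repeated squaring mod 18: 19^1 = 1, 19^2 = 1, 19^4 = 1
Test divisors in increasing order:
  k=1: 19^1 = 1 mod 18  <- first divisor giving 1
Order = 1

1


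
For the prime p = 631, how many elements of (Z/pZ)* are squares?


For prime p, the number of non-zero quadratic residues is (p-1)/2.
= (631-1)/2
= 315

315


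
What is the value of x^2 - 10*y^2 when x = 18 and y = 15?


x^2 - d*y^2
= 18^2 - 10*15^2
= 324 - 2250
= -1926

-1926


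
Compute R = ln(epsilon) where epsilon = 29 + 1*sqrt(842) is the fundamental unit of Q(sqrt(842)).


epsilon = 29 + 1*sqrt(842)
= 58.0172
R = ln(58.0172)
= 4.0607

4.0607


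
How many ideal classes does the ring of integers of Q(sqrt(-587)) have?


K = Q(sqrt(-587)). d mod 4 = 1, so D = disc(K) = d = -587
h(K) equals the number of primitive reduced positive-definite forms (a, b, c) = a*x^2 + b*x*y + c*y^2 with b^2 - 4ac = D,
where reduced means |b| <= a <= c, with b >= 0 whenever |b| = a or a = c, and primitive means gcd(a, b, c) = 1.
Reduced forces 3a^2 <= |D| = 587, so 1 <= a <= 13; b must have the parity of D, and c = (b^2 - D)/(4a) must be an integer >= a.
Enumerate a = 1..13, b in [-a, a]:
  a=1: (1, 1, 147)  [1]
  a=2: none
  a=3: (3, -1, 49), (3, 1, 49)  [2]
  a=4..6: none
  a=7: (7, -1, 21), (7, 1, 21)  [2]
  a=8: none
  a=9: (9, -5, 17), (9, 5, 17)  [2]
  a=10..13: none
Total reduced forms: 1 + 2 + 2 + 2 = 7
h = 7

7


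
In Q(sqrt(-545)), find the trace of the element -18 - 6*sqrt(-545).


Tr(a + b*sqrt(d)) = (a + b*sqrt(d)) + (a - b*sqrt(d)) = 2a
= 2 * (-18)
= -36

-36


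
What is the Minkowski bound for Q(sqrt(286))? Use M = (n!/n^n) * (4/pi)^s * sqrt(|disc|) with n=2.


d = 286, d mod 4 = 2, so disc(K) = 4d = 1144; |disc(K)| = 1144
Real quadratic field, so n = 2, s = r2 = 0, r1 = 2
M = (n!/n^n) * (4/pi)^s * sqrt(|disc(K)|) = (2!/2^2) * (4/pi)^0 * sqrt(1144)
= 0.5 * 1.000000 * 33.823069
= 16.9115

16.9115


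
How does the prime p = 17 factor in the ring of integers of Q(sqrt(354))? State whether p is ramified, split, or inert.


K = Q(sqrt(354)). Since d mod 4 = 2, disc(K) = 1416.
Check p | disc: 1416 mod 17 = 5.
p does not divide disc. Compute Legendre symbol (d/p):
14^((17-1)/2) mod 17 = -1
(d/p) = -1, so p is inert: (p) stays prime with e=1, f=2, g=1.
Therefore p is inert.

inert


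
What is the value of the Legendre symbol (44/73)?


p = 73 is prime, so compute (44/73) with the reciprocity algorithm (Jacobi-symbol steps: pull out 2s via (2/n), flip via reciprocity, reduce):
  pull out 2: (2/73) = +1  (since 73 mod 8 = 1)
  pull out 2: (2/73) = +1  (since 73 mod 8 = 1)
  reciprocity: (11/73) -> +(73/11)
  reduce: (7/11)
  reciprocity: (7/11) -> -(11/7)
  reduce: (4/7)
  pull out 2: (2/7) = +1  (since 7 mod 8 = 7)
  pull out 2: (2/7) = +1  (since 7 mod 8 = 7)
  (1/7) = 1
Product of signs = -1
(44/73) = -1

-1


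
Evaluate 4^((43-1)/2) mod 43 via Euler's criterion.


p = 43 is prime and the exponent is (p-1)/2 = 21, so by Euler's criterion 4^21 = (4/43) = +1 or -1 mod 43.
Compute by square-and-multiply:
  21 = 16 + 4 + 1 (binary 10101)
  Repeated squaring mod 43: 4^1 = 4, 4^2 = 16, 4^4 = 41, 4^8 = 4, 4^16 = 16
  4^21 = 4^16 * 4^4 * 4^1 = 16 * 41 * 4 mod 43
    16 * 41 = 656 = 11 mod 43
    11 * 4 = 44 = 1 mod 43
  4^21 = 1 mod 43
Result 1: 4 is a quadratic residue mod 43.
4^21 mod 43 = 1

1


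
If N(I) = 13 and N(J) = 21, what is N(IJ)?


N(IJ) = N(I) * N(J)
= 13 * 21
= 273

273


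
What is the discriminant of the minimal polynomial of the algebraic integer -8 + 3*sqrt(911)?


The element -8 + 3*sqrt(911) has minimal polynomial:
x^2 + 16*x - 8135
Discriminant = (16)^2 - 4*(-8135)
= 256 + 32540
= 32796

32796


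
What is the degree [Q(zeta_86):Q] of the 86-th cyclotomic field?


The degree equals Euler's totient phi(86).
86 = 2 * 43
phi(86) = 42

42


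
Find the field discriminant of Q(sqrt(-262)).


For K = Q(sqrt(d)) with d squarefree: disc(K) = d if d = 1 mod 4, and disc(K) = 4d if d = 2 or 3 mod 4.
Here d = -262, and d mod 4 = 2.
d = 2 mod 4, not 1 (O_K = Z[sqrt(d)]), so disc(K) = 4d = 4 * (-262) = -1048

-1048


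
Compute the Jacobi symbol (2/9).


Compute (2/9) via quadratic reciprocity:
  pull out 2: (2/9) = +1  (since 9 mod 8 = 1)
  (1/9) = 1
Product of signs = 1

1


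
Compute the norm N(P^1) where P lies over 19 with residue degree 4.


N(P^a) = p^(a*f)
= 19^(1*4)
= 19^4
= 130321

130321


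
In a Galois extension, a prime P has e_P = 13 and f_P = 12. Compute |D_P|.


|D_P| = e * f
= 13 * 12
= 156

156


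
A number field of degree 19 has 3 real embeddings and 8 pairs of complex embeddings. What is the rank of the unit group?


By Dirichlet's unit theorem:
rank = r1 + r2 - 1
= 3 + 8 - 1
= 10

10


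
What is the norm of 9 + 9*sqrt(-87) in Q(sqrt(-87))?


N(a + b*sqrt(d)) = a^2 - d*b^2
= (9)^2 - (-87)*(9)^2
= 81 + 7047
= 7128

7128


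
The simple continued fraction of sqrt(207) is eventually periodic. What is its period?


Run the CF algorithm for sqrt(207).
a_0 = floor(sqrt(207)) = 14; set m_0=0, q_0=1.
Recurrence: m' = q*a - m,  q' = (d - m'^2)/q,  a' = floor((a_0 + m')/q').
  step 1: m=14, q=11, a=2
  step 2: m=8, q=13, a=1
  step 3: m=5, q=14, a=1
  step 4: m=9, q=9, a=2
  step 5: m=9, q=14, a=1
  step 6: m=5, q=13, a=1
  step 7: m=8, q=11, a=2
  step 8: m=14, q=1, a=28
a_8 = 2*a_0 = 28, so the period closes here.
sqrt(207) = [14; 2, 1, 1, 2, 1, 1, 2, 28]
Period length = 8

8
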